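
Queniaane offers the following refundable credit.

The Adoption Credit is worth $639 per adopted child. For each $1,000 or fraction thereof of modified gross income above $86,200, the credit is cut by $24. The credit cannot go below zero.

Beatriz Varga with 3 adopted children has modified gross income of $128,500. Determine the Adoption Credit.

Adoption Credit: base = 3 × $639 = $1,917. income exceeds $86,200 by $42,300, which is 43 full-or-partial $1,000 increments; reduction = 43 × $24 = $1,032, leaving $885.

$885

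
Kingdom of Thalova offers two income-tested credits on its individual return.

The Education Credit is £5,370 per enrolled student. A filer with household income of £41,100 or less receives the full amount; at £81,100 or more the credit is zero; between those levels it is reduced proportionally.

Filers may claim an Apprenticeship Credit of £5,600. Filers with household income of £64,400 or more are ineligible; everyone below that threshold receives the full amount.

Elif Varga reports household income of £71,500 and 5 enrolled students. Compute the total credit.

Education Credit: base = 5 × £5,370 = £26,850. £71,500 is £30,400 into a £40,000 phase-out range, leaving 9,600/40,000 of the credit: £26,850 × 9,600/40,000 = £6,444.
Apprenticeship Credit: £71,500 meets or exceeds the £64,400 cutoff, so the credit is £0.
Total: £6,444 + £0 = £6,444.

£6,444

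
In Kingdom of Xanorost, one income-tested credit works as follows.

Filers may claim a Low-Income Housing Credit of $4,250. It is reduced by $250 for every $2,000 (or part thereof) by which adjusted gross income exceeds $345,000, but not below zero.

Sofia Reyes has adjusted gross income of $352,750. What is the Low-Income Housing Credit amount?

Low-Income Housing Credit: income exceeds $345,000 by $7,750, which is 4 full-or-partial $2,000 increments; reduction = 4 × $250 = $1,000, leaving $3,250.

$3,250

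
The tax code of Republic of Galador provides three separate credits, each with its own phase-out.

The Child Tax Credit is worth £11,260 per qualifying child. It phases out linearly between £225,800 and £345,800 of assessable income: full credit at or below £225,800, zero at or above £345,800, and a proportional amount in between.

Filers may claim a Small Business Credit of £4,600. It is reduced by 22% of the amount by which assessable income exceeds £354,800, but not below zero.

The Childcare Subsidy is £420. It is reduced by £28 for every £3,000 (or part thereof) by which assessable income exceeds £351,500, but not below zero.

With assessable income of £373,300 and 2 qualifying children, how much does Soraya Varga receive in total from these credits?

Child Tax Credit: base = 2 × £11,260 = £22,520. £373,300 is at or above £345,800, so the credit is £0.
Small Business Credit: 22% of the £18,500 excess over £354,800 is £4,070; credit = £4,600 − £4,070 = £530.
Childcare Subsidy: income exceeds £351,500 by £21,800, which is 8 full-or-partial £3,000 increments; reduction = 8 × £28 = £224, leaving £196.
Total: £0 + £530 + £196 = £726.

£726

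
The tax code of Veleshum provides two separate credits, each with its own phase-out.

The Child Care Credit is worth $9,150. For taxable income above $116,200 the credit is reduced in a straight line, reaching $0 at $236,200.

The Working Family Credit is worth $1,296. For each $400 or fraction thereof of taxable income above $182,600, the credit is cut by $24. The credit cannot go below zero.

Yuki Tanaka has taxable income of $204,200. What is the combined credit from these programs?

$2,440

Child Care Credit: $204,200 is $88,000 into a $120,000 phase-out range, leaving 32,000/120,000 of the credit: $9,150 × 32,000/120,000 = $2,440.
Working Family Credit: income exceeds $182,600 by $21,600 → 54 increments × $24 = $1,296 ≥ base, so the credit is $0.
Total: $2,440 + $0 = $2,440.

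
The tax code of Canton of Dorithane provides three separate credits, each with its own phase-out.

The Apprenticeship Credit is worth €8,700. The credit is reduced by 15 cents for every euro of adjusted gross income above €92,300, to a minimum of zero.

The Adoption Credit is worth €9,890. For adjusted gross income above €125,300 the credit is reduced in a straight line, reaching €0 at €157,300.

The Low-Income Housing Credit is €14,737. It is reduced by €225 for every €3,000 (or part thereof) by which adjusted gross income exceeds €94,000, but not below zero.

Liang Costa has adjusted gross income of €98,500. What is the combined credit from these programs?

€31,947

Apprenticeship Credit: 15% of the €6,200 excess over €92,300 is €930; credit = €8,700 − €930 = €7,770.
Adoption Credit: €98,500 is at or below the €125,300 threshold, so the full €9,890 applies.
Low-Income Housing Credit: income exceeds €94,000 by €4,500, which is 2 full-or-partial €3,000 increments; reduction = 2 × €225 = €450, leaving €14,287.
Total: €7,770 + €9,890 + €14,287 = €31,947.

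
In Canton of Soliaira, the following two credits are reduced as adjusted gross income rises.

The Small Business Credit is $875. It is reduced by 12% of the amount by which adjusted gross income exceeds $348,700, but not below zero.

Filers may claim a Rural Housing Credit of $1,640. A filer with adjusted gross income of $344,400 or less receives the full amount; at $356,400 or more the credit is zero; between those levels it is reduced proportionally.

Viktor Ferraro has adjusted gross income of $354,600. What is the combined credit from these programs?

Small Business Credit: 12% of the $5,900 excess over $348,700 is $708; credit = $875 − $708 = $167.
Rural Housing Credit: $354,600 is $10,200 into a $12,000 phase-out range, leaving 1,800/12,000 of the credit: $1,640 × 1,800/12,000 = $246.
Total: $167 + $246 = $413.

$413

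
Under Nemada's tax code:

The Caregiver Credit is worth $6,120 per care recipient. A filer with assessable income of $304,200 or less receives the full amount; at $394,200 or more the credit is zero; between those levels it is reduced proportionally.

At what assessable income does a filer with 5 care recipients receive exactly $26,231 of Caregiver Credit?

$317,050

Full credit = 5 × $6,120 = $30,600.
$26,231 is 26,231/30,600 of the full $30,600, so 4,369/30,600 of the $90,000 range has been used: income = $304,200 + $90,000 × 4,369/30,600 = $317,050.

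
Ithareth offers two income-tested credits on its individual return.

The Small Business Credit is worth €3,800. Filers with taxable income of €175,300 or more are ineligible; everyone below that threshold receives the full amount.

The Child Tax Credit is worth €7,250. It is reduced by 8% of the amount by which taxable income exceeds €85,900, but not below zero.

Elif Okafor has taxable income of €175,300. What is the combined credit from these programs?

€98

Small Business Credit: €175,300 meets or exceeds the €175,300 cutoff, so the credit is €0.
Child Tax Credit: 8% of the €89,400 excess over €85,900 is €7,152; credit = €7,250 − €7,152 = €98.
Total: €0 + €98 = €98.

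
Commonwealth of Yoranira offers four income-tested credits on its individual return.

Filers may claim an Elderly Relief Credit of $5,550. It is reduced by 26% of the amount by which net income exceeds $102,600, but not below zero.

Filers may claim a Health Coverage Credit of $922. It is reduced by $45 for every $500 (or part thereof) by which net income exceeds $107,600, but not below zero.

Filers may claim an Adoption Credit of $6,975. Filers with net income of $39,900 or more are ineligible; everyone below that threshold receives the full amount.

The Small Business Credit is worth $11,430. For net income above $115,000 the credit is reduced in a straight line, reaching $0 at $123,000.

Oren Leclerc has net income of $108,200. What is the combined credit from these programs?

Elderly Relief Credit: 26% of the $5,600 excess over $102,600 is $1,456; credit = $5,550 − $1,456 = $4,094.
Health Coverage Credit: income exceeds $107,600 by $600, which is 2 full-or-partial $500 increments; reduction = 2 × $45 = $90, leaving $832.
Adoption Credit: $108,200 meets or exceeds the $39,900 cutoff, so the credit is $0.
Small Business Credit: $108,200 is at or below the $115,000 threshold, so the full $11,430 applies.
Total: $4,094 + $832 + $0 + $11,430 = $16,356.

$16,356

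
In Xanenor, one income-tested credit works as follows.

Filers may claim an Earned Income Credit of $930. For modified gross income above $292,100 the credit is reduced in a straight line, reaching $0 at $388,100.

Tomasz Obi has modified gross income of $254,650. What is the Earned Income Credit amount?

Earned Income Credit: $254,650 is at or below the $292,100 threshold, so the full $930 applies.

$930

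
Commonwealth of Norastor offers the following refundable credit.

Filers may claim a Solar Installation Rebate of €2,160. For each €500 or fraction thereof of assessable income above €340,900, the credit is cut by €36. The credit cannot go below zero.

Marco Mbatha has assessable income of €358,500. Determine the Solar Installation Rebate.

€864

Solar Installation Rebate: income exceeds €340,900 by €17,600, which is 36 full-or-partial €500 increments; reduction = 36 × €36 = €1,296, leaving €864.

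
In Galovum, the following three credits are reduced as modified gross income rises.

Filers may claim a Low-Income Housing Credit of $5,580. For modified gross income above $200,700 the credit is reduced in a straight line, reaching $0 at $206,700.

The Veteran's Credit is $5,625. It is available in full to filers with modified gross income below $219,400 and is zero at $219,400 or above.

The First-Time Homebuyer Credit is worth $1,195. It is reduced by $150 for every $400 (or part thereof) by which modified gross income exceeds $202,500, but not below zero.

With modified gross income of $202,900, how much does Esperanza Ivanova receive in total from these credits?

$10,204

Low-Income Housing Credit: $202,900 is $2,200 into a $6,000 phase-out range, leaving 3,800/6,000 of the credit: $5,580 × 3,800/6,000 = $3,534.
Veteran's Credit: $202,900 is below the $219,400 cutoff, so the full $5,625 applies.
First-Time Homebuyer Credit: income exceeds $202,500 by $400, which is 1 full-or-partial $400 increment; reduction = 1 × $150 = $150, leaving $1,045.
Total: $3,534 + $5,625 + $1,045 = $10,204.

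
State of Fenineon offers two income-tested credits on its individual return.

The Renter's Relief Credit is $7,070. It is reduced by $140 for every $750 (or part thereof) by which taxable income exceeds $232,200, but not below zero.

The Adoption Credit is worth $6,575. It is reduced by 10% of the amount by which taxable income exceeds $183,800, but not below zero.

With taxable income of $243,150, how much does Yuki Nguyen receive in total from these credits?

Renter's Relief Credit: income exceeds $232,200 by $10,950, which is 15 full-or-partial $750 increments; reduction = 15 × $140 = $2,100, leaving $4,970.
Adoption Credit: 10% of the $59,350 excess over $183,800 is $5,935; credit = $6,575 − $5,935 = $640.
Total: $4,970 + $640 = $5,610.

$5,610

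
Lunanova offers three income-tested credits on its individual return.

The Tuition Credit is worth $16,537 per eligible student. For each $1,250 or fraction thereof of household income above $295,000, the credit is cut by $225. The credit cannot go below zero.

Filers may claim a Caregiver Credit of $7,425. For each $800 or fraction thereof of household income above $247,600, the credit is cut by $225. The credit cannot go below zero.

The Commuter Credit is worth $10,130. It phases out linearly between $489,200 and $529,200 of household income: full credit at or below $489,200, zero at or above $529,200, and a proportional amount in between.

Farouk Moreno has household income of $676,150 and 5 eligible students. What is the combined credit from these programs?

$14,060

Tuition Credit: base = 5 × $16,537 = $82,685. income exceeds $295,000 by $381,150, which is 305 full-or-partial $1,250 increments; reduction = 305 × $225 = $68,625, leaving $14,060.
Caregiver Credit: income exceeds $247,600 by $428,550 → 536 increments × $225 = $120,600 ≥ base, so the credit is $0.
Commuter Credit: $676,150 is at or above $529,200, so the credit is $0.
Total: $14,060 + $0 + $0 = $14,060.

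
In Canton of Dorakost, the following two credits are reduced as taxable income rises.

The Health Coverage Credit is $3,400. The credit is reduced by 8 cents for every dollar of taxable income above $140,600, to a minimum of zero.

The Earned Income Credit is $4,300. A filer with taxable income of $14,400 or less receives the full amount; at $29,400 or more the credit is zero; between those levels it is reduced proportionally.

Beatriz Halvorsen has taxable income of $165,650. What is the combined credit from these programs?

$1,396

Health Coverage Credit: 8% of the $25,050 excess over $140,600 is $2,004; credit = $3,400 − $2,004 = $1,396.
Earned Income Credit: $165,650 is at or above $29,400, so the credit is $0.
Total: $1,396 + $0 = $1,396.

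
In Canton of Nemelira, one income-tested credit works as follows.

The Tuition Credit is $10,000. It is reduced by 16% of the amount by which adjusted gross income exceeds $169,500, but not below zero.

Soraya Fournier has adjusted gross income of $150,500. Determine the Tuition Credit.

$10,000

Tuition Credit: $150,500 is at or below the $169,500 threshold, so the full $10,000 applies.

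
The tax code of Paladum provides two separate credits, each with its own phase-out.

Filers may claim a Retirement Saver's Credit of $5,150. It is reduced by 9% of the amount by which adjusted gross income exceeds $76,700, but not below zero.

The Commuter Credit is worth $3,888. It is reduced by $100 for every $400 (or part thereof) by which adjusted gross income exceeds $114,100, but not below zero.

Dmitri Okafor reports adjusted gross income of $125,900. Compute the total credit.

$1,610

Retirement Saver's Credit: 9% of the $49,200 excess over $76,700 is $4,428; credit = $5,150 − $4,428 = $722.
Commuter Credit: income exceeds $114,100 by $11,800, which is 30 full-or-partial $400 increments; reduction = 30 × $100 = $3,000, leaving $888.
Total: $722 + $888 = $1,610.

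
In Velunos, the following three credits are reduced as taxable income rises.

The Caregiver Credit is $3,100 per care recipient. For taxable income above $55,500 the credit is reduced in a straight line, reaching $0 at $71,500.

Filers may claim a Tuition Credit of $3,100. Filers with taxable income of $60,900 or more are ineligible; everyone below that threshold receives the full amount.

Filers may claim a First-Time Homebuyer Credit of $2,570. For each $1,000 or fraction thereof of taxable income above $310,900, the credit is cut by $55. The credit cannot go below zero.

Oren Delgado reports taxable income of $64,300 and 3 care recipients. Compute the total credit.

Caregiver Credit: base = 3 × $3,100 = $9,300. $64,300 is $8,800 into a $16,000 phase-out range, leaving 7,200/16,000 of the credit: $9,300 × 7,200/16,000 = $4,185.
Tuition Credit: $64,300 meets or exceeds the $60,900 cutoff, so the credit is $0.
First-Time Homebuyer Credit: $64,300 is at or below the $310,900 threshold, so the full $2,570 applies.
Total: $4,185 + $0 + $2,570 = $6,755.

$6,755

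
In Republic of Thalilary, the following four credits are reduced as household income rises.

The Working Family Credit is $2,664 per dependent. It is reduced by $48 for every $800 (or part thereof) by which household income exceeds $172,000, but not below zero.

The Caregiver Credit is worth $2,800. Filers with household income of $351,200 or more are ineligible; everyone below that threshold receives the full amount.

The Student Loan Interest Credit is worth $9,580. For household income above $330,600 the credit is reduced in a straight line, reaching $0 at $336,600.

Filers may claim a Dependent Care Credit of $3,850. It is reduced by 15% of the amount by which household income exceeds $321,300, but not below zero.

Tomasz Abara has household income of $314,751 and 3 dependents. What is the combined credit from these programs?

$16,230

Working Family Credit: base = 3 × $2,664 = $7,992. income exceeds $172,000 by $142,751 → 179 increments × $48 = $8,592 ≥ base, so the credit is $0.
Caregiver Credit: $314,751 is below the $351,200 cutoff, so the full $2,800 applies.
Student Loan Interest Credit: $314,751 is at or below the $330,600 threshold, so the full $9,580 applies.
Dependent Care Credit: $314,751 is at or below the $321,300 threshold, so the full $3,850 applies.
Total: $0 + $2,800 + $9,580 + $3,850 = $16,230.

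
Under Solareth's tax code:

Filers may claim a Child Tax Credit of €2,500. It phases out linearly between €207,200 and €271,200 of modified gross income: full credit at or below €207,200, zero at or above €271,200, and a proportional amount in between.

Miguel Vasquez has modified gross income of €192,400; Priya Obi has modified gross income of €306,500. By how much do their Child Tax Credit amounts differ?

Miguel (€192,400): Child Tax Credit: €192,400 is at or below the €207,200 threshold, so the full €2,500 applies.
Priya (€306,500): Child Tax Credit: €306,500 is at or above €271,200, so the credit is €0.
Difference: |€2,500 − €0| = €2,500.

€2,500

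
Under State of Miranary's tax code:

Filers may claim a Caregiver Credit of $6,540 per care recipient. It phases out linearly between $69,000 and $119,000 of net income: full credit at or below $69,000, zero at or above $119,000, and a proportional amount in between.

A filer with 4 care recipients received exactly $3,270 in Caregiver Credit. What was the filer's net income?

$112,750

Full credit = 4 × $6,540 = $26,160.
$3,270 is 3,270/26,160 of the full $26,160, so 22,890/26,160 of the $50,000 range has been used: income = $69,000 + $50,000 × 22,890/26,160 = $112,750.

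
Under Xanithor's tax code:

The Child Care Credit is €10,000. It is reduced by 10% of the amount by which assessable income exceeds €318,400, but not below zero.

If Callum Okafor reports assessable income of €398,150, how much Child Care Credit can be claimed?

Child Care Credit: 10% of the €79,750 excess over €318,400 is €7,975; credit = €10,000 − €7,975 = €2,025.

€2,025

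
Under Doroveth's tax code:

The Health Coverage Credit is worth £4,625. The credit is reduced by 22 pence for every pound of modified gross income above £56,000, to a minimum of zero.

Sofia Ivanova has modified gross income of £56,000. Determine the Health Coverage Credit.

Health Coverage Credit: £56,000 is at or below the £56,000 threshold, so the full £4,625 applies.

£4,625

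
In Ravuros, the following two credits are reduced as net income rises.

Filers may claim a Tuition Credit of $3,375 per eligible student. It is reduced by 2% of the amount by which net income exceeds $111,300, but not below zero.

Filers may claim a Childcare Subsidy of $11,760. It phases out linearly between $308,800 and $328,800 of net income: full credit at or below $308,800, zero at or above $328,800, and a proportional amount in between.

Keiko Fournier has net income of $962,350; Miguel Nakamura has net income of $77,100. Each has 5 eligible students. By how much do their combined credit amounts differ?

Keiko ($962,350): Tuition Credit: base = 5 × $3,375 = $16,875. 2% of the $851,050 excess over $111,300 is $17,021 ≥ base, so the credit is $0. Childcare Subsidy: $962,350 is at or above $328,800, so the credit is $0. total $0 + $0 = $0
Miguel ($77,100): Tuition Credit: base = 5 × $3,375 = $16,875. $77,100 is at or below the $111,300 threshold, so the full $16,875 applies. Childcare Subsidy: $77,100 is at or below the $308,800 threshold, so the full $11,760 applies. total $16,875 + $11,760 = $28,635
Difference: |$0 − $28,635| = $28,635.

$28,635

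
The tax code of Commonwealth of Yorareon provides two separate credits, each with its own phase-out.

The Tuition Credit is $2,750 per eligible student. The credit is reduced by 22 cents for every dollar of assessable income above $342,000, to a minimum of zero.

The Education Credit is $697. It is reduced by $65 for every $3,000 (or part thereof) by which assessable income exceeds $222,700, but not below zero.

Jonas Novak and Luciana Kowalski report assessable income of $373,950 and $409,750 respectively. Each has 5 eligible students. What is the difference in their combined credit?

Jonas ($373,950): Tuition Credit: base = 5 × $2,750 = $13,750. 22% of the $31,950 excess over $342,000 is $7,029; credit = $13,750 − $7,029 = $6,721. Education Credit: income exceeds $222,700 by $151,250 → 51 increments × $65 = $3,315 ≥ base, so the credit is $0. total $6,721 + $0 = $6,721
Luciana ($409,750): Tuition Credit: base = 5 × $2,750 = $13,750. 22% of the $67,750 excess over $342,000 is $14,905 ≥ base, so the credit is $0. Education Credit: income exceeds $222,700 by $187,050 → 63 increments × $65 = $4,095 ≥ base, so the credit is $0. total $0 + $0 = $0
Difference: |$6,721 − $0| = $6,721.

$6,721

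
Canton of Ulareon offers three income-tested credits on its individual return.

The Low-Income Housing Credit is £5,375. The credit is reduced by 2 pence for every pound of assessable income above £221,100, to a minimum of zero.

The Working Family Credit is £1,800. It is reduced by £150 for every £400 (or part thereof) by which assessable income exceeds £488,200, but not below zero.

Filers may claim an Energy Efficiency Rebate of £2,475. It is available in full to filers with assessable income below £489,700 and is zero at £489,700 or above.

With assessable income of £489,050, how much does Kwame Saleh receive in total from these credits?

£3,841

Low-Income Housing Credit: 2% of the £267,950 excess over £221,100 is £5,359; credit = £5,375 − £5,359 = £16.
Working Family Credit: income exceeds £488,200 by £850, which is 3 full-or-partial £400 increments; reduction = 3 × £150 = £450, leaving £1,350.
Energy Efficiency Rebate: £489,050 is below the £489,700 cutoff, so the full £2,475 applies.
Total: £16 + £1,350 + £2,475 = £3,841.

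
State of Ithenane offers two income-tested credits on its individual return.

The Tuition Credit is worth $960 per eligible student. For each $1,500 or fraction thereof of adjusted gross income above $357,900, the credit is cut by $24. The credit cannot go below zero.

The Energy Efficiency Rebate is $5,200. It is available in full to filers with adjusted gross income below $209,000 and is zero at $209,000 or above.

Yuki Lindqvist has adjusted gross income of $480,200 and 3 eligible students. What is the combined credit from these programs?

Tuition Credit: base = 3 × $960 = $2,880. income exceeds $357,900 by $122,300, which is 82 full-or-partial $1,500 increments; reduction = 82 × $24 = $1,968, leaving $912.
Energy Efficiency Rebate: $480,200 meets or exceeds the $209,000 cutoff, so the credit is $0.
Total: $912 + $0 = $912.

$912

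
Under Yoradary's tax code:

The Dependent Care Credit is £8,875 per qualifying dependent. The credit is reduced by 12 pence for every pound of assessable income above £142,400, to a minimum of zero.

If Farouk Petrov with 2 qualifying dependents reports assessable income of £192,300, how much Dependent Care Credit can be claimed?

£11,762

Dependent Care Credit: base = 2 × £8,875 = £17,750. 12% of the £49,900 excess over £142,400 is £5,988; credit = £17,750 − £5,988 = £11,762.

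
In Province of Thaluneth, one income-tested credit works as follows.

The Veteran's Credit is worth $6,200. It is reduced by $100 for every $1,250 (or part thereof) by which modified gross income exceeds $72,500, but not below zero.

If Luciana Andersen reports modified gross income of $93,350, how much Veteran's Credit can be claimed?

$4,500

Veteran's Credit: income exceeds $72,500 by $20,850, which is 17 full-or-partial $1,250 increments; reduction = 17 × $100 = $1,700, leaving $4,500.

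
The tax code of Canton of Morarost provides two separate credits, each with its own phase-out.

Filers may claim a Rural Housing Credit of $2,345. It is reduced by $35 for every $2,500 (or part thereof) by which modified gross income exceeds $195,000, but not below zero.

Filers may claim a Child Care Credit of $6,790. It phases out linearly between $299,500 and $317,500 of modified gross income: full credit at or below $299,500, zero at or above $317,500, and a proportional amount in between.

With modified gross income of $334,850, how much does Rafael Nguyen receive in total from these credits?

$385

Rural Housing Credit: income exceeds $195,000 by $139,850, which is 56 full-or-partial $2,500 increments; reduction = 56 × $35 = $1,960, leaving $385.
Child Care Credit: $334,850 is at or above $317,500, so the credit is $0.
Total: $385 + $0 = $385.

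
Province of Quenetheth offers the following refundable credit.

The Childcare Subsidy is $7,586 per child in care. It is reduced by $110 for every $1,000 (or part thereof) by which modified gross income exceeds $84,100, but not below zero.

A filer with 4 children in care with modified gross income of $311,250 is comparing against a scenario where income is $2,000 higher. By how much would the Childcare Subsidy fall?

At $311,250 — base = 4 × $7,586 = $30,344. income exceeds $84,100 by $227,150, which is 228 full-or-partial $1,000 increments; reduction = 228 × $110 = $25,080, leaving $5,264.
At $313,250 — base = 4 × $7,586 = $30,344. income exceeds $84,100 by $229,150, which is 230 full-or-partial $1,000 increments; reduction = 230 × $110 = $25,300, leaving $5,044.
Lost: $5,264 − $5,044 = $220.

$220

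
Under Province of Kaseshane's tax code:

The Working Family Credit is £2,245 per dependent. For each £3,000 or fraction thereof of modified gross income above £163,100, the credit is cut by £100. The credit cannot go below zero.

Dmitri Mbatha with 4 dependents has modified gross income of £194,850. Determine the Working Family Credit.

£7,880

Working Family Credit: base = 4 × £2,245 = £8,980. income exceeds £163,100 by £31,750, which is 11 full-or-partial £3,000 increments; reduction = 11 × £100 = £1,100, leaving £7,880.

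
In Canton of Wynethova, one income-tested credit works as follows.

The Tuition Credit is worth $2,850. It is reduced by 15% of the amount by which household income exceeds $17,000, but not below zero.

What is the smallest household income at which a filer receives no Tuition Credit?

The credit falls by 15% of each dollar above $17,000, so it reaches zero when the excess is $2,850 / 15% = $19,000: income = $17,000 + $19,000 = $36,000.

$36,000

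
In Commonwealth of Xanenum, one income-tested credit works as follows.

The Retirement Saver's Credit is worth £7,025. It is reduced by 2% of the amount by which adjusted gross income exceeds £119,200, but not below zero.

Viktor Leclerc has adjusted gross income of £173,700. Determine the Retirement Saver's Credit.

Retirement Saver's Credit: 2% of the £54,500 excess over £119,200 is £1,090; credit = £7,025 − £1,090 = £5,935.

£5,935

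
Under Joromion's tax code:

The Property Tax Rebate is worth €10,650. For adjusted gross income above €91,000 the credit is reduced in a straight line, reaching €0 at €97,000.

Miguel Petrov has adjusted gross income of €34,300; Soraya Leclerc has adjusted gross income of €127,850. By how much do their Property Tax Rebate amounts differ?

Miguel (€34,300): Property Tax Rebate: €34,300 is at or below the €91,000 threshold, so the full €10,650 applies.
Soraya (€127,850): Property Tax Rebate: €127,850 is at or above €97,000, so the credit is €0.
Difference: |€10,650 − €0| = €10,650.

€10,650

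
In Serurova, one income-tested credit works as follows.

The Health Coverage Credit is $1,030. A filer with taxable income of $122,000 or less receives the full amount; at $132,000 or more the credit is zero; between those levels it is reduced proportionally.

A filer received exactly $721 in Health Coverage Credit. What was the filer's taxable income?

$721 is 721/1,030 of the full $1,030, so 309/1,030 of the $10,000 range has been used: income = $122,000 + $10,000 × 309/1,030 = $125,000.

$125,000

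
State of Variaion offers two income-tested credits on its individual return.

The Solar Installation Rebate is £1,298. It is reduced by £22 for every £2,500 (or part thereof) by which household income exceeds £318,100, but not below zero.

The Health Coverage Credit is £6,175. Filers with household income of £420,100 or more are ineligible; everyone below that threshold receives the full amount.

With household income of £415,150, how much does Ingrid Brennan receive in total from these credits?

£6,615

Solar Installation Rebate: income exceeds £318,100 by £97,050, which is 39 full-or-partial £2,500 increments; reduction = 39 × £22 = £858, leaving £440.
Health Coverage Credit: £415,150 is below the £420,100 cutoff, so the full £6,175 applies.
Total: £440 + £6,175 = £6,615.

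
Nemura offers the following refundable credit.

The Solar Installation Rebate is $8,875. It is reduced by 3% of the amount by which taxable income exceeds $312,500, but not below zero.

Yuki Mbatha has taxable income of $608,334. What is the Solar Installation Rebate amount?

$0

Solar Installation Rebate: 3% of the $295,834 excess over $312,500 is $8,875.02 ≥ base, so the credit is $0.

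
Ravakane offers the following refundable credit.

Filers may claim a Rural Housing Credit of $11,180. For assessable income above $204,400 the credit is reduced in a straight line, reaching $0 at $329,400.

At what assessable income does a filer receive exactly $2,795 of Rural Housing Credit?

$298,150

$2,795 is 2,795/11,180 of the full $11,180, so 8,385/11,180 of the $125,000 range has been used: income = $204,400 + $125,000 × 8,385/11,180 = $298,150.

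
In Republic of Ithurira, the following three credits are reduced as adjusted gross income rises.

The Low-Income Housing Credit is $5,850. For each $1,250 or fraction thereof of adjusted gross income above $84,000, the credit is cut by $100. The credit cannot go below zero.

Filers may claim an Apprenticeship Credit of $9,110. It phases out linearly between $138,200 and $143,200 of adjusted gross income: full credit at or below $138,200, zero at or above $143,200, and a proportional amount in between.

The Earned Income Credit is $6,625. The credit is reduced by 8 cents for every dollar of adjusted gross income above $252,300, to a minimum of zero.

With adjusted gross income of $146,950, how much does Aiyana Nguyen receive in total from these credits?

$7,375

Low-Income Housing Credit: income exceeds $84,000 by $62,950, which is 51 full-or-partial $1,250 increments; reduction = 51 × $100 = $5,100, leaving $750.
Apprenticeship Credit: $146,950 is at or above $143,200, so the credit is $0.
Earned Income Credit: $146,950 is at or below the $252,300 threshold, so the full $6,625 applies.
Total: $750 + $0 + $6,625 = $7,375.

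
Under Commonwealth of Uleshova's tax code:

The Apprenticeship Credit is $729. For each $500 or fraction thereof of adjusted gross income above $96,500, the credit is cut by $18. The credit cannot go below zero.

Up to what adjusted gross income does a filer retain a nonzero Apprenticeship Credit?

$116,500

After 40 increments the reduction is 40 × $18 = $720, leaving $9; one more increment wipes it out. Increment 40 ends at excess 40 × $500 = $20,000, so the highest qualifying income is $96,500 + $20,000 = $116,500.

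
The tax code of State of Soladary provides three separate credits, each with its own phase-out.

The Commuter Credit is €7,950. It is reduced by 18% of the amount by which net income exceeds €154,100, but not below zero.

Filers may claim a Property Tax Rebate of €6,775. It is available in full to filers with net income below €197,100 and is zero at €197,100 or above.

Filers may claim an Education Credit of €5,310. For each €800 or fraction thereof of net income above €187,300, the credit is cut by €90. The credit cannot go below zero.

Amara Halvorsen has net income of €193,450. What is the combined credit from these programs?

€12,232

Commuter Credit: 18% of the €39,350 excess over €154,100 is €7,083; credit = €7,950 − €7,083 = €867.
Property Tax Rebate: €193,450 is below the €197,100 cutoff, so the full €6,775 applies.
Education Credit: income exceeds €187,300 by €6,150, which is 8 full-or-partial €800 increments; reduction = 8 × €90 = €720, leaving €4,590.
Total: €867 + €6,775 + €4,590 = €12,232.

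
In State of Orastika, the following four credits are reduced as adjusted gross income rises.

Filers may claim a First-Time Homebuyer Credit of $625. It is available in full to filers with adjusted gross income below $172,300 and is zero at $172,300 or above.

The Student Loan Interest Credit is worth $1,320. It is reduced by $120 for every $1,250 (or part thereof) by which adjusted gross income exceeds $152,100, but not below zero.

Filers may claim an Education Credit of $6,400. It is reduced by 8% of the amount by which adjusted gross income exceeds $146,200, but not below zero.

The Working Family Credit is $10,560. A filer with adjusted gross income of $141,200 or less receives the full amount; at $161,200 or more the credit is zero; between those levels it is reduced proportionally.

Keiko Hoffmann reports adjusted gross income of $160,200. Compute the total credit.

$6,913

First-Time Homebuyer Credit: $160,200 is below the $172,300 cutoff, so the full $625 applies.
Student Loan Interest Credit: income exceeds $152,100 by $8,100, which is 7 full-or-partial $1,250 increments; reduction = 7 × $120 = $840, leaving $480.
Education Credit: 8% of the $14,000 excess over $146,200 is $1,120; credit = $6,400 − $1,120 = $5,280.
Working Family Credit: $160,200 is $19,000 into a $20,000 phase-out range, leaving 1,000/20,000 of the credit: $10,560 × 1,000/20,000 = $528.
Total: $625 + $480 + $5,280 + $528 = $6,913.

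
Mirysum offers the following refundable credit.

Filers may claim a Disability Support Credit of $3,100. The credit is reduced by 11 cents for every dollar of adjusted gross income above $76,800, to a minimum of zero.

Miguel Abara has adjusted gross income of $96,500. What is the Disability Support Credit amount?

Disability Support Credit: 11% of the $19,700 excess over $76,800 is $2,167; credit = $3,100 − $2,167 = $933.

$933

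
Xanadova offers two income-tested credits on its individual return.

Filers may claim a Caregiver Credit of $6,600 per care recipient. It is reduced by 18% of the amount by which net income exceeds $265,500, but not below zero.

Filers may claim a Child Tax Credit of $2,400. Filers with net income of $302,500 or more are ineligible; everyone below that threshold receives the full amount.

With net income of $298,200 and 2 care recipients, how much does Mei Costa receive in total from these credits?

Caregiver Credit: base = 2 × $6,600 = $13,200. 18% of the $32,700 excess over $265,500 is $5,886; credit = $13,200 − $5,886 = $7,314.
Child Tax Credit: $298,200 is below the $302,500 cutoff, so the full $2,400 applies.
Total: $7,314 + $2,400 = $9,714.

$9,714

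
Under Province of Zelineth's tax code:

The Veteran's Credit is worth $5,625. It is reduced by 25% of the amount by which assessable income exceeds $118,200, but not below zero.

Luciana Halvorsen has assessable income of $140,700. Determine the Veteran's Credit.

Veteran's Credit: 25% of the $22,500 excess over $118,200 is $5,625 ≥ base, so the credit is $0.

$0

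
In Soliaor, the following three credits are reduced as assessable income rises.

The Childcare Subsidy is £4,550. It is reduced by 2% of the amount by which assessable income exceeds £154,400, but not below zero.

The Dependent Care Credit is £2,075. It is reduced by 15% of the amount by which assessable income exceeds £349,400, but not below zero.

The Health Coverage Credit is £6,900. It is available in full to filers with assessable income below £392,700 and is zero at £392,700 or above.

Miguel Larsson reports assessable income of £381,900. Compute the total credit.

Childcare Subsidy: 2% of the £227,500 excess over £154,400 is £4,550 ≥ base, so the credit is £0.
Dependent Care Credit: 15% of the £32,500 excess over £349,400 is £4,875 ≥ base, so the credit is £0.
Health Coverage Credit: £381,900 is below the £392,700 cutoff, so the full £6,900 applies.
Total: £0 + £0 + £6,900 = £6,900.

£6,900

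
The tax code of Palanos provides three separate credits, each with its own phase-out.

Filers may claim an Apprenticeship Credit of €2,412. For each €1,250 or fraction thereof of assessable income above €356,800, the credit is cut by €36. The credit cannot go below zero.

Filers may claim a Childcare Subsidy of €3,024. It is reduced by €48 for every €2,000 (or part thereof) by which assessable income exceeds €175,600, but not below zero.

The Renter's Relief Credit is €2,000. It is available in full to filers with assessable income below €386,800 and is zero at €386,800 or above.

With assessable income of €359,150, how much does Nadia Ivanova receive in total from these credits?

Apprenticeship Credit: income exceeds €356,800 by €2,350, which is 2 full-or-partial €1,250 increments; reduction = 2 × €36 = €72, leaving €2,340.
Childcare Subsidy: income exceeds €175,600 by €183,550 → 92 increments × €48 = €4,416 ≥ base, so the credit is €0.
Renter's Relief Credit: €359,150 is below the €386,800 cutoff, so the full €2,000 applies.
Total: €2,340 + €0 + €2,000 = €4,340.

€4,340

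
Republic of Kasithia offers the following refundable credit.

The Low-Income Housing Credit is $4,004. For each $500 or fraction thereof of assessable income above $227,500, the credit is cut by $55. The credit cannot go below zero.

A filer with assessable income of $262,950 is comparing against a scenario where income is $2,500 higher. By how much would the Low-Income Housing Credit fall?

$99

At $262,950 — income exceeds $227,500 by $35,450, which is 71 full-or-partial $500 increments; reduction = 71 × $55 = $3,905, leaving $99.
At $265,450 — income exceeds $227,500 by $37,950 → 76 increments × $55 = $4,180 ≥ base, so the credit is $0.
Lost: $99 − $0 = $99.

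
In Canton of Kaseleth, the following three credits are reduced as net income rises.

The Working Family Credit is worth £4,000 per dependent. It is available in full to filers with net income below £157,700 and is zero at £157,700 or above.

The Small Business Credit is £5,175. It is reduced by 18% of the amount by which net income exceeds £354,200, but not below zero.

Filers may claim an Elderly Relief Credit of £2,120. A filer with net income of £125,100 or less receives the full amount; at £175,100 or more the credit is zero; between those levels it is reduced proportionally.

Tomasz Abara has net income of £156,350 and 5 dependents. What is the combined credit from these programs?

Working Family Credit: base = 5 × £4,000 = £20,000. £156,350 is below the £157,700 cutoff, so the full £20,000 applies.
Small Business Credit: £156,350 is at or below the £354,200 threshold, so the full £5,175 applies.
Elderly Relief Credit: £156,350 is £31,250 into a £50,000 phase-out range, leaving 18,750/50,000 of the credit: £2,120 × 18,750/50,000 = £795.
Total: £20,000 + £5,175 + £795 = £25,970.

£25,970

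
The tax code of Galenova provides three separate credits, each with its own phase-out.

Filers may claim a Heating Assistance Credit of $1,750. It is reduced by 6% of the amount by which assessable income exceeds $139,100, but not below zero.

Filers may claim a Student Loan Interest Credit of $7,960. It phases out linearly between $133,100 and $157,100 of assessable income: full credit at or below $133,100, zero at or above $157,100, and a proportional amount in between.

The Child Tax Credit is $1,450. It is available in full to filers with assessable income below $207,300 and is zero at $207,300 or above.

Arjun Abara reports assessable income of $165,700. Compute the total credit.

Heating Assistance Credit: 6% of the $26,600 excess over $139,100 is $1,596; credit = $1,750 − $1,596 = $154.
Student Loan Interest Credit: $165,700 is at or above $157,100, so the credit is $0.
Child Tax Credit: $165,700 is below the $207,300 cutoff, so the full $1,450 applies.
Total: $154 + $0 + $1,450 = $1,604.

$1,604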